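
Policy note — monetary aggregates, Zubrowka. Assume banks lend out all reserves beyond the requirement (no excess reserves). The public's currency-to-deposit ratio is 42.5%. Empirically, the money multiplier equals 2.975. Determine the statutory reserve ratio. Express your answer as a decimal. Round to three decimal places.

0.054

Using m = 2.975. Since m = (1 + c)/(c + rr + e), the denominator satisfies c + rr + e = (1 + c)/m = (1 + 0.425) / 2.975 ≈ 0.478992.
With c = 0.425 and e = 0, the statutory reserve ratio is 0.478992 − 0.425 − 0 = 0.053992.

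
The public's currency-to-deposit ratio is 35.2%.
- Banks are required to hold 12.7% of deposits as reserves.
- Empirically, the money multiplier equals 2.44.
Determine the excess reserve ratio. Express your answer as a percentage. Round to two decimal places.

Using m = 2.44. Since m = (1 + c)/(c + rr + e), the denominator satisfies c + rr + e = (1 + c)/m = (1 + 0.352) / 2.44 ≈ 0.554098.
With c = 0.352 and rr = 0.127, the excess reserve ratio is 0.554098 − 0.352 − 0.127 = 0.075098.

7.51%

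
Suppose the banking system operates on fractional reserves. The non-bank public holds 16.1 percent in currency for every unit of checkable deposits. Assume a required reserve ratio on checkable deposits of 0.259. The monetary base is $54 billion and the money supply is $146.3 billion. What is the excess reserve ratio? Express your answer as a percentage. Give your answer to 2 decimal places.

Using m = M/MB = 146.3/54 ≈ 2.709259. Since m = (1 + c)/(c + rr + e), the denominator satisfies c + rr + e = (1 + c)/m = (1 + 0.161) / 2.709259 ≈ 0.428530.
With c = 0.161 and rr = 0.259, the excess reserve ratio is 0.428530 − 0.161 − 0.259 = 0.00853.

0.85%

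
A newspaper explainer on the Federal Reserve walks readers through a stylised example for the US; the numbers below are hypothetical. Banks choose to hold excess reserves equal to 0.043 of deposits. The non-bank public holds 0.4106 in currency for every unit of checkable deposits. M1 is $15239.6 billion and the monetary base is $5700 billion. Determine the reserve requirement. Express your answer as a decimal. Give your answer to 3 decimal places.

Using m = M/MB = 15239.6/5700 ≈ 2.673614. Since m = (1 + c)/(c + rr + e), the denominator satisfies c + rr + e = (1 + c)/m = (1 + 0.4106) / 2.673614 ≈ 0.527600.
With c = 0.4106 and e = 0.043, the reserve requirement is 0.527600 − 0.4106 − 0.043 = 0.074.

0.074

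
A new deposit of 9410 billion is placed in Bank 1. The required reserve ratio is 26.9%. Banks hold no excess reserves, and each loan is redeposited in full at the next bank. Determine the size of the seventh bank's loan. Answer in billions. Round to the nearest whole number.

1050 billion

Each bank lends a fraction (1 − rr) = 0.7310 of the deposit it receives, so Bank 7 receives 9410·0.7310^6 and lends 9410·0.7310^7 ≈ 1049.5696 billion.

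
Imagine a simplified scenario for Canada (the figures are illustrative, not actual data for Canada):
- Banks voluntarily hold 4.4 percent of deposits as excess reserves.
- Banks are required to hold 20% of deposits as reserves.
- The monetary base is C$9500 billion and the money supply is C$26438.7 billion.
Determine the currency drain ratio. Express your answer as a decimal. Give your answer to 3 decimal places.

0.180

Using m = M/MB = 26438.7/9500 ≈ 2.783021. From m = (1 + c)/(c + rr + e), rearranging gives 1 + c = m·(c + rr + e), so c·(1 − m) = m·(rr + e) − 1.
Hence c = [m·(rr + e) − 1]/(1 − m) = [2.783021 × (0.2 + 0.044) − 1] / (1 − 2.783021) ≈ 0.179999.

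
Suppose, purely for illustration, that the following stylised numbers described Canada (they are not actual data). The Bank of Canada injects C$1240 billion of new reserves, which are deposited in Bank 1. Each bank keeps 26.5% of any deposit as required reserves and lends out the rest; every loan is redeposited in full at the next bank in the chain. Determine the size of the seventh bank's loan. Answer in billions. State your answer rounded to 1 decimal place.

Each bank lends a fraction (1 − rr) = 0.7350 of the deposit it receives, so Bank 7 receives 1240·0.7350^6 and lends 1240·0.7350^7 ≈ 143.6922 billion.

C$143.7 billion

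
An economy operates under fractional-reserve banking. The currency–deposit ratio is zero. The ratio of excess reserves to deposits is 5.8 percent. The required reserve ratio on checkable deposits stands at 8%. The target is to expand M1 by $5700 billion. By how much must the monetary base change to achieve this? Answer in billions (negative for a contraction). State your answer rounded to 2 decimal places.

$786.60 billion

The money multiplier is m = 1 / (rr + e) = 1 / (0.08 + 0.058) ≈ 7.2463768.
ΔMB = ΔM / m = (+5700) / 7.2463768 ≈ 786.6 billion.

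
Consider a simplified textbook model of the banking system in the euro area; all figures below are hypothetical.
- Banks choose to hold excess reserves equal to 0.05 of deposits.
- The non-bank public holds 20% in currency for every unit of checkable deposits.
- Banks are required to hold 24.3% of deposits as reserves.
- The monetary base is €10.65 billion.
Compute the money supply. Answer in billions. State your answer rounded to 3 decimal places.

€25.923 billion

The money multiplier is m = (1 + c) / (rr + e + c) = (1 + 0.2) / (0.243 + 0.05 + 0.2) ≈ 2.434077.
So M = m × MB = 2.434077 × 10.65 ≈ 25.9229 billion.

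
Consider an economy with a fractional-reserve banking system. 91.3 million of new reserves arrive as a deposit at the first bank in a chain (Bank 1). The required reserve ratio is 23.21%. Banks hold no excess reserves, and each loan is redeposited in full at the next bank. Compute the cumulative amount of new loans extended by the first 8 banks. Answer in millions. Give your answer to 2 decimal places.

Bank i lends (1 − rr)^i of the original deposit: Bank 1 lends 91.3·0.7679 ≈ 70.1093, Bank 2 lends 91.3·0.7679² ≈ 53.8369, and so on.
Summing a geometric series: total = 91.3·[0.7679·(1 − 0.7679^8) / (1 − 0.7679)] ≈ 265.5444 million.

265.54 million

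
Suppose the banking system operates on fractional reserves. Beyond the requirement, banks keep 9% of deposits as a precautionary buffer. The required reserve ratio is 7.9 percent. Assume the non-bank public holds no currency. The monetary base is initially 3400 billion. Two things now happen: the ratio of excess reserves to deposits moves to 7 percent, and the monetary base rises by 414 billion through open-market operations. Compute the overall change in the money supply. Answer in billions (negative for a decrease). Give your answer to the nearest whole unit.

Before: m₁ = 1 / (0.079 + 0.09) ≈ 5.91716, MB₁ = 3400, so M₁ = 5.91716 × 3400 = 20118.344 billion.
After: m₂ = 1 / (0.079 + 0.07) ≈ 6.71141, MB₂ = 3400 + 414 = 3814, so M₂ = 6.71141 × 3814 ≈ 25597.3177 billion.
ΔM = M₂ − M₁ = 25597.3177 − 20118.344 = 5478.9737 billion.

5479 billion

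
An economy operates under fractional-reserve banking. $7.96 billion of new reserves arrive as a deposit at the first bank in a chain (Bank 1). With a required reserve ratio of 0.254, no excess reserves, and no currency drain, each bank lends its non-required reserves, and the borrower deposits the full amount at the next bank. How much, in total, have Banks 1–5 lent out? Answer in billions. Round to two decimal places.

Bank i lends (1 − rr)^i of the original deposit: Bank 1 lends 7.96·0.7460 ≈ 5.9382, Bank 2 lends 7.96·0.7460² ≈ 4.4299, and so on.
Summing a geometric series: total = 7.96·[0.7460·(1 − 0.7460^5) / (1 − 0.7460)] ≈ 17.9771 billion.

$17.98 billion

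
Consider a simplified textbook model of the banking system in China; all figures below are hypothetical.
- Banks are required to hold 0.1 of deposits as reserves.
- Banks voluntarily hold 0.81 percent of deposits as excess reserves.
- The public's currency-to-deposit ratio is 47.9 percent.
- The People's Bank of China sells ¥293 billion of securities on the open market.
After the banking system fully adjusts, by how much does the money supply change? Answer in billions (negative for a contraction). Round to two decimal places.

The money multiplier is m = (1 + c) / (rr + e + c) = (1 + 0.479) / (0.1 + 0.0081 + 0.479) ≈ 2.519162.
The sale removes 293 billion of base, so ΔM = m × ΔMB = 2.519162 × (−293) ≈ -738.1145 billion.

-738.11 billion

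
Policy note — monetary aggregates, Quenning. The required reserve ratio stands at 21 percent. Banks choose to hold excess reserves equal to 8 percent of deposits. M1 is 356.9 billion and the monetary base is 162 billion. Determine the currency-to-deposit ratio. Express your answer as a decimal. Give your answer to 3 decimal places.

0.300

Using m = M/MB = 356.9/162 ≈ 2.203086. From m = (1 + c)/(c + rr + e), rearranging gives 1 + c = m·(c + rr + e), so c·(1 − m) = m·(rr + e) − 1.
Hence c = [m·(rr + e) − 1]/(1 − m) = [2.203086 × (0.21 + 0.08) − 1] / (1 − 2.203086) = 0.300149.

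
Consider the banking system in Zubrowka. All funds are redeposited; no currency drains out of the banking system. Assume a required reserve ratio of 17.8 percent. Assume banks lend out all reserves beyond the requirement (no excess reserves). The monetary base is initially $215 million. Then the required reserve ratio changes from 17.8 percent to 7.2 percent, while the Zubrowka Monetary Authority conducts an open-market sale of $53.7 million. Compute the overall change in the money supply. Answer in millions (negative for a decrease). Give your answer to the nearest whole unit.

$1032 million

Before: m₁ = 1 / (0.178) ≈ 5.6180, MB₁ = 215, so M₁ = 5.6180 × 215 = 1207.87 million.
After: m₂ = 1 / (0.072) ≈ 13.8889, MB₂ = 215 − 53.7 = 161.3, so M₂ = 13.8889 × 161.3 ≈ 2240.2796 million.
ΔM = M₂ − M₁ = 2240.2796 − 1207.87 = 1032.4096 million.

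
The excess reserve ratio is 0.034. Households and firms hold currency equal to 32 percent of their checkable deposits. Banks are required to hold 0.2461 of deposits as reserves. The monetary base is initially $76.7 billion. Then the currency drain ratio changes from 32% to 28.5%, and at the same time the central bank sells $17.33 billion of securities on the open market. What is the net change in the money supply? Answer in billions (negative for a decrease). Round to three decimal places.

Before: m₁ = (1 + 0.32) / (0.2461 + 0.034 + 0.32) ≈ 2.199633, MB₁ = 76.7, so M₁ = 2.199633 × 76.7 ≈ 168.7119 billion.
After: m₂ = (1 + 0.285) / (0.2461 + 0.034 + 0.285) ≈ 2.273934, MB₂ = 76.7 − 17.33 = 59.37, so M₂ = 2.273934 × 59.37 ≈ 135.0035 billion.
ΔM = M₂ − M₁ = 135.0035 − 168.7119 = -33.7084 billion.

-33.708 billion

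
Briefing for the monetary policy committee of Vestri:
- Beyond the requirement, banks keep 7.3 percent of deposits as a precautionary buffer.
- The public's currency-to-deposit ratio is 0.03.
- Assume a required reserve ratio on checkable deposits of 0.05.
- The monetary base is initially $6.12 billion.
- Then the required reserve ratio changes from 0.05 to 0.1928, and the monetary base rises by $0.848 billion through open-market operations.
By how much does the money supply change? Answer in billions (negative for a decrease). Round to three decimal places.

-16.937 billion

Before: m₁ = (1 + 0.03) / (0.05 + 0.073 + 0.03) ≈ 6.73203, MB₁ = 6.12, so M₁ = 6.73203 × 6.12 ≈ 41.2 billion.
After: m₂ = (1 + 0.03) / (0.1928 + 0.073 + 0.03) ≈ 3.48208, MB₂ = 6.12 + 0.848 = 6.968, so M₂ = 3.48208 × 6.968 ≈ 24.2631 billion.
ΔM = M₂ − M₁ = 24.2631 − 41.2 = -16.9369 billion.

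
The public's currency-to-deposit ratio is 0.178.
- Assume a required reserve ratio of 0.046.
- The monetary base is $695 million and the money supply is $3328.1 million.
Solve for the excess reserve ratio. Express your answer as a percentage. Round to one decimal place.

2.2%

Using m = M/MB = 3328.1/695 ≈ 4.788633. Since m = (1 + c)/(c + rr + e), the denominator satisfies c + rr + e = (1 + c)/m = (1 + 0.178) / 4.788633 ≈ 0.245999.
With c = 0.178 and rr = 0.046, the excess reserve ratio is 0.245999 − 0.178 − 0.046 = 0.021999.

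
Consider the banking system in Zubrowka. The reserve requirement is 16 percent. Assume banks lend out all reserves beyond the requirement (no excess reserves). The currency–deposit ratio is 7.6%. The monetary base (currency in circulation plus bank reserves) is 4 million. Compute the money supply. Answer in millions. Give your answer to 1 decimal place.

The money multiplier is m = (1 + c) / (rr + c) = (1 + 0.076) / (0.16 + 0.076) ≈ 4.5593.
So M = m × MB = 4.5593 × 4 = 18.2372 million.

18.2 million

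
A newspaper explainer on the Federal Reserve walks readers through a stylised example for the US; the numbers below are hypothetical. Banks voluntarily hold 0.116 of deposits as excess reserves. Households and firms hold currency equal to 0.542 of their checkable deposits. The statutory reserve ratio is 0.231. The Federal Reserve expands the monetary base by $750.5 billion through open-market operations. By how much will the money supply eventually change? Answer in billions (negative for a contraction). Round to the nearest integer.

The money multiplier is m = (1 + c) / (rr + e + c) = (1 + 0.542) / (0.231 + 0.116 + 0.542) ≈ 1.7345.
The purchase adds 750.5 billion of base, so ΔM = m × ΔMB = 1.7345 × (+750.5) ≈ 1301.7423 billion.

$1302 billion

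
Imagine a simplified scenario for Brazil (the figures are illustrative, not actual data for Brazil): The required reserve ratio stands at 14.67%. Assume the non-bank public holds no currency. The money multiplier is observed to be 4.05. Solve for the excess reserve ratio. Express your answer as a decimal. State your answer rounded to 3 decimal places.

Using m = 4.05. Since m = (1 + c)/(c + rr + e), the denominator satisfies c + rr + e = (1 + c)/m = (1 + 0) / 4.05 ≈ 0.246914.
With c = 0 and rr = 0.1467, the excess reserve ratio is 0.246914 − 0 − 0.1467 = 0.100214.

0.100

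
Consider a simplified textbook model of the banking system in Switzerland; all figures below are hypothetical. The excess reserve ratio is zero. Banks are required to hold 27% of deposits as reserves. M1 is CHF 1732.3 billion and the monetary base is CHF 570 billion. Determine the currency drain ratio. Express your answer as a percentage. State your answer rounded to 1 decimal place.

Using m = M/MB = 1732.3/570 ≈ 3.039123. From m = (1 + c)/(c + rr + e), rearranging gives 1 + c = m·(c + rr + e), so c·(1 − m) = m·(rr + e) − 1.
Hence c = [m·(rr + e) − 1]/(1 − m) = [3.039123 × (0.27 + 0) − 1] / (1 − 3.039123) ≈ 0.087997.

8.8%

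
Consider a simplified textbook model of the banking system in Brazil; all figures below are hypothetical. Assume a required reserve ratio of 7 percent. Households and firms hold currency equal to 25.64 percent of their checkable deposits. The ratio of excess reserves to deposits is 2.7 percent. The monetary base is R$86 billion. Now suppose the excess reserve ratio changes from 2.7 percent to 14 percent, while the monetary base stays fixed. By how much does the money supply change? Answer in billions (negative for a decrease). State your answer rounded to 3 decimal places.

Initially m₁ = (1 + 0.2564) / (0.07 + 0.027 + 0.2564) ≈ 3.555178, so M₁ = 3.555178 × 86 ≈ 305.7453 billion.
After the change m₂ = (1 + 0.2564) / (0.07 + 0.14 + 0.2564) ≈ 2.693825, so M₂ = 2.693825 × 86 ≈ 231.6689 billion.
ΔM = M₂ − M₁ = 231.6689 − 305.7453 = -74.0764 billion.

-74.076 billion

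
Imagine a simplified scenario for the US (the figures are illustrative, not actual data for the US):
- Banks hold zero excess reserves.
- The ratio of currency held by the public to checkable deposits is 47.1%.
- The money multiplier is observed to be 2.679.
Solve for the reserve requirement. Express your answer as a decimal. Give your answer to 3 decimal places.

0.078

Using m = 2.679. Since m = (1 + c)/(c + rr + e), the denominator satisfies c + rr + e = (1 + c)/m = (1 + 0.471) / 2.679 ≈ 0.549085.
With c = 0.471 and e = 0, the reserve requirement is 0.549085 − 0.471 − 0 = 0.078085.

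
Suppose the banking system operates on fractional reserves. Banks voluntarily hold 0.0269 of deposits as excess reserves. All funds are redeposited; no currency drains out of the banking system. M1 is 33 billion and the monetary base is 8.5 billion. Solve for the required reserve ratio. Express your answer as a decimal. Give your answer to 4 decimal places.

Using m = M/MB = 33/8.5 ≈ 3.882353. Since m = (1 + c)/(c + rr + e), the denominator satisfies c + rr + e = (1 + c)/m = (1 + 0) / 3.882353 ≈ 0.257576.
With c = 0 and e = 0.0269, the required reserve ratio is 0.257576 − 0 − 0.0269 = 0.230676.

0.2307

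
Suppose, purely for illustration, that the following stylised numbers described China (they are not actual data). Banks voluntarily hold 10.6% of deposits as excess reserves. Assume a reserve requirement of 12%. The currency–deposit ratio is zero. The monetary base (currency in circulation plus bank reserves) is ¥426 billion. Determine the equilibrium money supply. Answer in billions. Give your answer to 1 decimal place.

¥1885.0 billion

The money multiplier is m = 1 / (rr + e) = 1 / (0.12 + 0.106) ≈ 4.42478.
So M = m × MB = 4.42478 × 426 ≈ 1884.9563 billion.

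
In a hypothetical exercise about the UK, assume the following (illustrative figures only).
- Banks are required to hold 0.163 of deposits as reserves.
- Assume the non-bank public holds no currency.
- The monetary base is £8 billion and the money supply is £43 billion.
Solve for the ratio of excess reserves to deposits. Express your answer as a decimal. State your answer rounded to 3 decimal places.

0.023

Using m = M/MB = 43/8 = 5.375000. Since m = (1 + c)/(c + rr + e), the denominator satisfies c + rr + e = (1 + c)/m = (1 + 0) / 5.375000 ≈ 0.186047.
With c = 0 and rr = 0.163, the ratio of excess reserves to deposits is 0.186047 − 0 − 0.163 = 0.023047.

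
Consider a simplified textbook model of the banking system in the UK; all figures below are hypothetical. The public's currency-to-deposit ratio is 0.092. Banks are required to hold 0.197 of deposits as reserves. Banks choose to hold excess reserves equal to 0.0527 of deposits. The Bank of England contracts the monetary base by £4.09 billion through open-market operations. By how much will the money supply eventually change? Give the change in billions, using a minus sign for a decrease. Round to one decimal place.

-13.1 billion

The money multiplier is m = (1 + c) / (rr + e + c) = (1 + 0.092) / (0.197 + 0.0527 + 0.092) ≈ 3.1958.
The sale removes 4.09 billion of base, so ΔM = m × ΔMB = 3.1958 × (−4.09) ≈ -13.0708 billion.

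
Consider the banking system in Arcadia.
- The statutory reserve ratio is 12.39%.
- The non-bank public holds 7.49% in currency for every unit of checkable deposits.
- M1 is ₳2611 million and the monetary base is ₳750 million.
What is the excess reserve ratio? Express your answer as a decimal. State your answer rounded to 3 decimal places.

0.110

Using m = M/MB = 2611/750 ≈ 3.481333. Since m = (1 + c)/(c + rr + e), the denominator satisfies c + rr + e = (1 + c)/m = (1 + 0.0749) / 3.481333 ≈ 0.308761.
With c = 0.0749 and rr = 0.1239, the excess reserve ratio is 0.308761 − 0.0749 − 0.1239 = 0.109961.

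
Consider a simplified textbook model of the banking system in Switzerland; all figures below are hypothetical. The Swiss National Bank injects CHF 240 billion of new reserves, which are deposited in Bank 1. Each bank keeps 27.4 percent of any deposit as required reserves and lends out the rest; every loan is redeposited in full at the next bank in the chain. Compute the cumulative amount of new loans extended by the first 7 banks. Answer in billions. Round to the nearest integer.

CHF 568 billion

Bank i lends (1 − rr)^i of the original deposit: Bank 1 lends 240·0.7260 = 174.2400, Bank 2 lends 240·0.7260² ≈ 126.4982, and so on.
Summing a geometric series: total = 240·[0.7260·(1 − 0.7260^7) / (1 − 0.7260)] ≈ 568.3113 billion.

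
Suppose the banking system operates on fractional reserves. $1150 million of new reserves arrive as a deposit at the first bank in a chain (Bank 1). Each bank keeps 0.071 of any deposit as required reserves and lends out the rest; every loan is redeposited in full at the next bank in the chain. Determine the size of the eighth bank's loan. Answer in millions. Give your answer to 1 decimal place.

$638.0 million

Each bank lends a fraction (1 − rr) = 0.9290 of the deposit it receives, so Bank 8 receives 1150·0.9290^7 and lends 1150·0.9290^8 ≈ 638.0042 million.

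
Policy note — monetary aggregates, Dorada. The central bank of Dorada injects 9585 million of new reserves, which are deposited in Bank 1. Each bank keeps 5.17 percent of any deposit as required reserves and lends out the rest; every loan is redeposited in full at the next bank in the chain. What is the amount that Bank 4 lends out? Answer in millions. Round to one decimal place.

7751.3 million

Each bank lends a fraction (1 − rr) = 0.9483 of the deposit it receives, so Bank 4 receives 9585·0.9483^3 and lends 9585·0.9483^4 ≈ 7751.3102 million.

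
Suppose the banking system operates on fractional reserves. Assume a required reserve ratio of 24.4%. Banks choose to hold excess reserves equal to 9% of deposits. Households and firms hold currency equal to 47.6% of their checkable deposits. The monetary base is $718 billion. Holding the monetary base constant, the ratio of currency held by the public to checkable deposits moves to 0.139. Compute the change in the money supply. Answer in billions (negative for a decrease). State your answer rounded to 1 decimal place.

Initially m₁ = (1 + 0.476) / (0.244 + 0.09 + 0.476) ≈ 1.82222, so M₁ = 1.82222 × 718 ≈ 1308.354 billion.
After the change m₂ = (1 + 0.139) / (0.244 + 0.09 + 0.139) ≈ 2.40803, so M₂ = 2.40803 × 718 ≈ 1728.9655 billion.
ΔM = M₂ − M₁ = 1728.9655 − 1308.354 = 420.6115 billion.

$420.6 billion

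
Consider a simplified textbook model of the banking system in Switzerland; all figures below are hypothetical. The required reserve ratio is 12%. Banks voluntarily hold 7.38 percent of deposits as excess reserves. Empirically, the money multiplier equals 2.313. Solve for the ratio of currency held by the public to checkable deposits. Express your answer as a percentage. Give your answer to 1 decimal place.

42.0%

Using m = 2.313. From m = (1 + c)/(c + rr + e), rearranging gives 1 + c = m·(c + rr + e), so c·(1 − m) = m·(rr + e) − 1.
Hence c = [m·(rr + e) − 1]/(1 − m) = [2.313 × (0.12 + 0.0738) − 1] / (1 − 2.313) ≈ 0.420214.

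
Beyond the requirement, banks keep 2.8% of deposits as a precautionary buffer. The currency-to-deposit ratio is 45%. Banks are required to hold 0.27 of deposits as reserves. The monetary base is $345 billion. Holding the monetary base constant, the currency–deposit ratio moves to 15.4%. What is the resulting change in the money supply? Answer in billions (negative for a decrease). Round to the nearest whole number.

$212 billion

Initially m₁ = (1 + 0.45) / (0.27 + 0.028 + 0.45) ≈ 1.9385, so M₁ = 1.9385 × 345 = 668.7825 billion.
After the change m₂ = (1 + 0.154) / (0.27 + 0.028 + 0.154) ≈ 2.5531, so M₂ = 2.5531 × 345 = 880.8195 billion.
ΔM = M₂ − M₁ = 880.8195 − 668.7825 = 212.037 billion.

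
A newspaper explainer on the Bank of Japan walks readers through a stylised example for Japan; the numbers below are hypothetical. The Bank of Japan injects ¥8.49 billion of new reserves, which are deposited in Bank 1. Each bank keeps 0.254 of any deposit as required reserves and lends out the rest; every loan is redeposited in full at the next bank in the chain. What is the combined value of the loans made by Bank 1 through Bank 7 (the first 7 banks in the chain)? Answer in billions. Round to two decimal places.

Bank i lends (1 − rr)^i of the original deposit: Bank 1 lends 8.49·0.7460 ≈ 6.3335, Bank 2 lends 8.49·0.7460² ≈ 4.7248, and so on.
Summing a geometric series: total = 8.49·[0.7460·(1 − 0.7460^7) / (1 − 0.7460)] ≈ 21.7290 billion.

¥21.73 billion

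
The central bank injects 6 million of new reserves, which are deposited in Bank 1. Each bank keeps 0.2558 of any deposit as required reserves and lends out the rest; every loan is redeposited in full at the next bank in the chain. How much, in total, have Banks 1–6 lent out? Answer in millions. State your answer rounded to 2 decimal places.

Bank i lends (1 − rr)^i of the original deposit: Bank 1 lends 6·0.7442 = 4.4652, Bank 2 lends 6·0.7442² ≈ 3.3230, and so on.
Summing a geometric series: total = 6·[0.7442·(1 − 0.7442^6) / (1 − 0.7442)] ≈ 14.4905 million.

14.49 million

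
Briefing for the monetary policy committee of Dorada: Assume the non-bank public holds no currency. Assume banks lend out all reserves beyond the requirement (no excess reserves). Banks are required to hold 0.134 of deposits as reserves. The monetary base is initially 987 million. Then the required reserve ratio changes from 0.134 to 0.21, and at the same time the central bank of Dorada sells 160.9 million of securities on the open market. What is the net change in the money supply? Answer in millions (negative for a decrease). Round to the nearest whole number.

-3432 million

Before: m₁ = 1 / (0.134) ≈ 7.4627, MB₁ = 987, so M₁ = 7.4627 × 987 = 7365.6849 million.
After: m₂ = 1 / (0.21) ≈ 4.7619, MB₂ = 987 − 160.9 = 826.1, so M₂ = 4.7619 × 826.1 ≈ 3933.8056 million.
ΔM = M₂ − M₁ = 3933.8056 − 7365.6849 = -3431.8793 million.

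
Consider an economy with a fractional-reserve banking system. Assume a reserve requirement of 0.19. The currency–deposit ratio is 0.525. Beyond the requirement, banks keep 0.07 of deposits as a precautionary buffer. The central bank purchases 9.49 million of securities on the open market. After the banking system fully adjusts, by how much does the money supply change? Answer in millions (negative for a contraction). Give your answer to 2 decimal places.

The money multiplier is m = (1 + c) / (rr + e + c) = (1 + 0.525) / (0.19 + 0.07 + 0.525) ≈ 1.9427.
The purchase adds 9.49 million of base, so ΔM = m × ΔMB = 1.9427 × (+9.49) ≈ 18.4362 million.

18.44 million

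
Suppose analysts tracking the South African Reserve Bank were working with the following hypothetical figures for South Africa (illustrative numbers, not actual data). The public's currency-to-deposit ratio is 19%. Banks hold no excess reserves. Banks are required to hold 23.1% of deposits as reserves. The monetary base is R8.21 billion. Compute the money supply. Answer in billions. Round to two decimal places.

The money multiplier is m = (1 + c) / (rr + c) = (1 + 0.19) / (0.231 + 0.19) ≈ 2.8266.
So M = m × MB = 2.8266 × 8.21 ≈ 23.2064 billion.

R23.21 billion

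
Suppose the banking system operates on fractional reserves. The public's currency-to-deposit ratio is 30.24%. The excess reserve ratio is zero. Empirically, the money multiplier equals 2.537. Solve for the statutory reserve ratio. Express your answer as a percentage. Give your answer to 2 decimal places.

Using m = 2.537. Since m = (1 + c)/(c + rr + e), the denominator satisfies c + rr + e = (1 + c)/m = (1 + 0.3024) / 2.537 ≈ 0.513362.
With c = 0.3024 and e = 0, the statutory reserve ratio is 0.513362 − 0.3024 − 0 = 0.210962.

21.10%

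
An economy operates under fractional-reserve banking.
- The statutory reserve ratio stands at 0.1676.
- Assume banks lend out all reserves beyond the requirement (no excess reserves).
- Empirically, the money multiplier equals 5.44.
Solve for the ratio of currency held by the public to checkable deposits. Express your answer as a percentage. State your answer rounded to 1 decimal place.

Using m = 5.44. From m = (1 + c)/(c + rr + e), rearranging gives 1 + c = m·(c + rr + e), so c·(1 − m) = m·(rr + e) − 1.
Hence c = [m·(rr + e) − 1]/(1 − m) = [5.44 × (0.1676 + 0) − 1] / (1 − 5.44) ≈ 0.019877.

2.0%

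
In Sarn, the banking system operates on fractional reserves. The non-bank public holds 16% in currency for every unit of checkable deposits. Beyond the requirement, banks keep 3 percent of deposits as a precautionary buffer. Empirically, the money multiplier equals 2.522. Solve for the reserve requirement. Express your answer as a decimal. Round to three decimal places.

0.270

Using m = 2.522. Since m = (1 + c)/(c + rr + e), the denominator satisfies c + rr + e = (1 + c)/m = (1 + 0.16) / 2.522 ≈ 0.459952.
With c = 0.16 and e = 0.03, the reserve requirement is 0.459952 − 0.16 − 0.03 = 0.269952.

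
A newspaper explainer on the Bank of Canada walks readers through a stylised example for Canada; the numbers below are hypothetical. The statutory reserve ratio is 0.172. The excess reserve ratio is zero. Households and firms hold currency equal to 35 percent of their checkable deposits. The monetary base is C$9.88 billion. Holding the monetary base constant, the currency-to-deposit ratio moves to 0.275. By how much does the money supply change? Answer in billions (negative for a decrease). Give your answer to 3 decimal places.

Initially m₁ = (1 + 0.35) / (0.172 + 0.35) ≈ 2.58621, so M₁ = 2.58621 × 9.88 ≈ 25.5518 billion.
After the change m₂ = (1 + 0.275) / (0.172 + 0.275) ≈ 2.85235, so M₂ = 2.85235 × 9.88 ≈ 28.1812 billion.
ΔM = M₂ − M₁ = 28.1812 − 25.5518 = 2.6294 billion.

C$2.629 billion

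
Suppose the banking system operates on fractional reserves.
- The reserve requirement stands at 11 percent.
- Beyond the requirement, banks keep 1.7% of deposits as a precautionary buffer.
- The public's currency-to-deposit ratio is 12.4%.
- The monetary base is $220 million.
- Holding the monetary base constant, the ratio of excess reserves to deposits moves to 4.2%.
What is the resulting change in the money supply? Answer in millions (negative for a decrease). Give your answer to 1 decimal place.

-89.2 million

Initially m₁ = (1 + 0.124) / (0.11 + 0.017 + 0.124) ≈ 4.47809, so M₁ = 4.47809 × 220 = 985.1798 million.
After the change m₂ = (1 + 0.124) / (0.11 + 0.042 + 0.124) ≈ 4.07246, so M₂ = 4.07246 × 220 = 895.9412 million.
ΔM = M₂ − M₁ = 895.9412 − 985.1798 = -89.2386 million.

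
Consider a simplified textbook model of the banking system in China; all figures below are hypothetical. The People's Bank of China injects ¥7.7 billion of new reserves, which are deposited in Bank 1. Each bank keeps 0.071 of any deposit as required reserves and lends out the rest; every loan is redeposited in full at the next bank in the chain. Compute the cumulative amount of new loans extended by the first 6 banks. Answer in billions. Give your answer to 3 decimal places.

Bank i lends (1 − rr)^i of the original deposit: Bank 1 lends 7.7·0.9290 = 7.1533, Bank 2 lends 7.7·0.9290² ≈ 6.6454, and so on.
Summing a geometric series: total = 7.7·[0.9290·(1 − 0.9290^6) / (1 − 0.9290)] ≈ 35.9854 billion.

¥35.985 billion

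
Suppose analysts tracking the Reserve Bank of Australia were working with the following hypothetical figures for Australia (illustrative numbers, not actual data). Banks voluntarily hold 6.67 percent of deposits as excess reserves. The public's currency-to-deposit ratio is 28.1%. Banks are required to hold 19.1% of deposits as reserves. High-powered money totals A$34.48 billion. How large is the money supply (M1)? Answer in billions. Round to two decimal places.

A$81.99 billion

The money multiplier is m = (1 + c) / (rr + e + c) = (1 + 0.281) / (0.191 + 0.0667 + 0.281) ≈ 2.37795.
So M = m × MB = 2.37795 × 34.48 ≈ 81.9917 billion.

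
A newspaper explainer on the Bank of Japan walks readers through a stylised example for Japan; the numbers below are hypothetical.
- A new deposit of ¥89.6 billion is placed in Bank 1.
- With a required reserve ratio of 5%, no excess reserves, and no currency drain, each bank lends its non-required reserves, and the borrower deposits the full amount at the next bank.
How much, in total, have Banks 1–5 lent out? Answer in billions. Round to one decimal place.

¥385.1 billion

Bank i lends (1 − rr)^i of the original deposit: Bank 1 lends 89.6·0.9500 = 85.1200, Bank 2 lends 89.6·0.9500² = 80.8640, and so on.
Summing a geometric series: total = 89.6·[0.9500·(1 − 0.9500^5) / (1 − 0.9500)] ≈ 385.1153 billion.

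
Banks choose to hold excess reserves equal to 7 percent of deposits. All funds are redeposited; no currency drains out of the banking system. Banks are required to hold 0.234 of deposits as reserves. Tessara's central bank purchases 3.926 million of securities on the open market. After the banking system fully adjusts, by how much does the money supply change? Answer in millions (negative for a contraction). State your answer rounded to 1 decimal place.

12.9 million

The money multiplier is m = 1 / (rr + e) = 1 / (0.234 + 0.07) ≈ 3.2895.
The purchase adds 3.926 million of base, so ΔM = m × ΔMB = 3.2895 × (+3.926) ≈ 12.9146 million.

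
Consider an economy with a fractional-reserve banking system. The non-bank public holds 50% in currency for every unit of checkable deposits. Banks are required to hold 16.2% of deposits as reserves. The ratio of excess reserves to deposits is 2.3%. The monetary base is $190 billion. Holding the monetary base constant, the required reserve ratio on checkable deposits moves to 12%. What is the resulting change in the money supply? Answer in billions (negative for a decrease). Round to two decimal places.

Initially m₁ = (1 + 0.5) / (0.162 + 0.023 + 0.5) ≈ 2.189781, so M₁ = 2.189781 × 190 ≈ 416.0584 billion.
After the change m₂ = (1 + 0.5) / (0.12 + 0.023 + 0.5) ≈ 2.332815, so M₂ = 2.332815 × 190 ≈ 443.2348 billion.
ΔM = M₂ − M₁ = 443.2348 − 416.0584 = 27.1764 billion.

$27.18 billion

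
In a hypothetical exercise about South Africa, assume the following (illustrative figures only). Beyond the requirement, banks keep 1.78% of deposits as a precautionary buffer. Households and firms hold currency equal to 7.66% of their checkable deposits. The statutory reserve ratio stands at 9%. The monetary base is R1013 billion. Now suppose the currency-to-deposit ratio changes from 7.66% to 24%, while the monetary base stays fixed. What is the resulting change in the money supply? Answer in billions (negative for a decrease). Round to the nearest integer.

-2303 billion

Initially m₁ = (1 + 0.0766) / (0.09 + 0.0178 + 0.0766) ≈ 5.83839, so M₁ = 5.83839 × 1013 ≈ 5914.2891 billion.
After the change m₂ = (1 + 0.24) / (0.09 + 0.0178 + 0.24) ≈ 3.56527, so M₂ = 3.56527 × 1013 ≈ 3611.6185 billion.
ΔM = M₂ − M₁ = 3611.6185 − 5914.2891 = -2302.6706 billion.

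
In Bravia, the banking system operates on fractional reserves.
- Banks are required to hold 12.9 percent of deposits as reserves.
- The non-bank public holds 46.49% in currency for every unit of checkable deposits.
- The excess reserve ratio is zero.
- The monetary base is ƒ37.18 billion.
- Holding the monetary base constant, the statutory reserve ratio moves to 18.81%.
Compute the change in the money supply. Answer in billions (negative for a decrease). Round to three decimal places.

Initially m₁ = (1 + 0.4649) / (0.129 + 0.4649) ≈ 2.466577, so M₁ = 2.466577 × 37.18 ≈ 91.7073 billion.
After the change m₂ = (1 + 0.4649) / (0.1881 + 0.4649) ≈ 2.243338, so M₂ = 2.243338 × 37.18 ≈ 83.4073 billion.
ΔM = M₂ − M₁ = 83.4073 − 91.7073 = -8.3 billion.

-8.300 billion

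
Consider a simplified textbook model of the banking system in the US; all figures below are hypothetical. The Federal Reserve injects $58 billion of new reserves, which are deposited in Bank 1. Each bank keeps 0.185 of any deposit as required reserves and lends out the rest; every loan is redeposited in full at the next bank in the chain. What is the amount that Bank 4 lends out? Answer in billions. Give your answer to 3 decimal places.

$25.589 billion

Each bank lends a fraction (1 − rr) = 0.8150 of the deposit it receives, so Bank 4 receives 58·0.8150^3 and lends 58·0.8150^4 ≈ 25.5893 billion.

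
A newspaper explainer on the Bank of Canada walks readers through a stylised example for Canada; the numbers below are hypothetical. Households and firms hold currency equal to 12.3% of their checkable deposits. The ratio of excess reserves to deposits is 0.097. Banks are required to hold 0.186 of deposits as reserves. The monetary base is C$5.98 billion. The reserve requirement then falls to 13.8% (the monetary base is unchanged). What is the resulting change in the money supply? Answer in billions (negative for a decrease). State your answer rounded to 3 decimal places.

Initially m₁ = (1 + 0.123) / (0.186 + 0.097 + 0.123) ≈ 2.76601, so M₁ = 2.76601 × 5.98 ≈ 16.5407 billion.
After the change m₂ = (1 + 0.123) / (0.138 + 0.097 + 0.123) ≈ 3.13687, so M₂ = 3.13687 × 5.98 ≈ 18.7585 billion.
ΔM = M₂ − M₁ = 18.7585 − 16.5407 = 2.2178 billion.

C$2.218 billion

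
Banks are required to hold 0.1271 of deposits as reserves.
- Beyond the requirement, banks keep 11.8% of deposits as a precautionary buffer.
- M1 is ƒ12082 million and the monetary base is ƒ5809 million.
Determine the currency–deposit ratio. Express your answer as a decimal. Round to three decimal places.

Using m = M/MB = 12082/5809 ≈ 2.079876. From m = (1 + c)/(c + rr + e), rearranging gives 1 + c = m·(c + rr + e), so c·(1 − m) = m·(rr + e) − 1.
Hence c = [m·(rr + e) − 1]/(1 − m) = [2.079876 × (0.1271 + 0.118) − 1] / (1 − 2.079876) ≈ 0.453962.

0.454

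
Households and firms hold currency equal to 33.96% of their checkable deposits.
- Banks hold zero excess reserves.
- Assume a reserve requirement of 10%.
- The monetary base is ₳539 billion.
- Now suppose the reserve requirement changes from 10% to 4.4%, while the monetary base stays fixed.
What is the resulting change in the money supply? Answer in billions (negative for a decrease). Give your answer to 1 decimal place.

₳239.8 billion

Initially m₁ = (1 + 0.3396) / (0.1 + 0.3396) ≈ 3.04732, so M₁ = 3.04732 × 539 ≈ 1642.5055 billion.
After the change m₂ = (1 + 0.3396) / (0.044 + 0.3396) ≈ 3.49218, so M₂ = 3.49218 × 539 ≈ 1882.285 billion.
ΔM = M₂ − M₁ = 1882.285 − 1642.5055 = 239.7795 billion.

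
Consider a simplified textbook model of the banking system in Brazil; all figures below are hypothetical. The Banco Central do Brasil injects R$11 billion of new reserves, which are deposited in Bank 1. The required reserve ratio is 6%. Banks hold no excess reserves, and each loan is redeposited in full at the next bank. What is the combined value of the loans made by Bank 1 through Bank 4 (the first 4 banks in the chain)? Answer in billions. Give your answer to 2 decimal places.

Bank i lends (1 − rr)^i of the original deposit: Bank 1 lends 11·0.9400 = 10.3400, Bank 2 lends 11·0.9400² = 9.7196, and so on.
Summing a geometric series: total = 11·[0.9400·(1 − 0.9400^4) / (1 − 0.9400)] ≈ 37.7843 billion.

R$37.78 billion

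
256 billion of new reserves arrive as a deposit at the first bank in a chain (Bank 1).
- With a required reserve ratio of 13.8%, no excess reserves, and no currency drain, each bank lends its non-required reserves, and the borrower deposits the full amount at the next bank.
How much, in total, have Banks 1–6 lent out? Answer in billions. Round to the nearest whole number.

943 billion

Bank i lends (1 − rr)^i of the original deposit: Bank 1 lends 256·0.8620 = 220.6720, Bank 2 lends 256·0.8620² ≈ 190.2193, and so on.
Summing a geometric series: total = 256·[0.8620·(1 − 0.8620^6) / (1 − 0.8620)] ≈ 943.0605 billion.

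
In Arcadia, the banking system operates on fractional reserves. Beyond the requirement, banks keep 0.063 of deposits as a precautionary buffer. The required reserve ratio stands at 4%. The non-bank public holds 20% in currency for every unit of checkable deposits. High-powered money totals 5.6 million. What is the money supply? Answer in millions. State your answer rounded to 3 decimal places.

The money multiplier is m = (1 + c) / (rr + e + c) = (1 + 0.2) / (0.04 + 0.063 + 0.2) ≈ 3.96040.
So M = m × MB = 3.96040 × 5.6 ≈ 22.1782 million.

22.178 million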